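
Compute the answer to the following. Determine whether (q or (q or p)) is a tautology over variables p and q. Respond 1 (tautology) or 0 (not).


Check all 4 assignments:
p=0, q=0: 0
p=0, q=1: 1
p=1, q=0: 1
p=1, q=1: 1
Satisfying count = 3/4.
Tautology iff count = 4: no.

0


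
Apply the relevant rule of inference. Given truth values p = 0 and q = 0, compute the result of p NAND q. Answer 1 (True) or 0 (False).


p = 0, q = 0
Operation: p NAND q
Evaluate: 0 NAND 0 = 1

1


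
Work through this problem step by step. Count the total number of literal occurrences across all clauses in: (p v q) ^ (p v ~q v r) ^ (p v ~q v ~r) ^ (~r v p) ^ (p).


Counting literals in each clause:
Clause 1: 2 literal(s)
Clause 2: 3 literal(s)
Clause 3: 3 literal(s)
Clause 4: 2 literal(s)
Clause 5: 1 literal(s)
Total = 11

11


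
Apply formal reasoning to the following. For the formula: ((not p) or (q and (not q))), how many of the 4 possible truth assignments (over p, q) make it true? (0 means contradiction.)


Check all 4 assignments:
p=0, q=0: 1
p=0, q=1: 1
p=1, q=0: 0
p=1, q=1: 0
Count of True = 2

2


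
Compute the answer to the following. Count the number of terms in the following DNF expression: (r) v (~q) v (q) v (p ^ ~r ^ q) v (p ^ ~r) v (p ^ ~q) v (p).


A DNF formula is a disjunction of terms (conjunctions).
Terms are separated by v.
Counting the disjuncts: 7 terms.

7


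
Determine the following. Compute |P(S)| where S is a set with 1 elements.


The power set of a set with n elements has 2^n elements.
|P(S)| = 2^1 = 2

2


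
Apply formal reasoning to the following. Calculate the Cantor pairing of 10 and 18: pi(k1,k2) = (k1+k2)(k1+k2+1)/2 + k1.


k1 + k2 = 28
(k1+k2)(k1+k2+1)/2 = 28 * 29 / 2 = 406
pi = 406 + 10 = 416

416


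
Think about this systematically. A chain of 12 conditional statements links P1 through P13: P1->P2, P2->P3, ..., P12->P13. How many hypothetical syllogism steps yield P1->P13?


With 12 implications in a chain connecting 13 propositions:
P1->P2, P2->P3, ..., P12->P13
Steps needed = (number of implications) - 1 = 12 - 1 = 11

11


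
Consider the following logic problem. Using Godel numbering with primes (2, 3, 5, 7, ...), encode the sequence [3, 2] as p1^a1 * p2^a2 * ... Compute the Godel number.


Encode each element as an exponent of the corresponding prime:
  2^3 = 8
  3^2 = 9
Product = 8 * 9 = 72

72


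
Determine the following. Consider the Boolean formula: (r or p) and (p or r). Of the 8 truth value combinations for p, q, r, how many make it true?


Evaluate all 8 assignments for p, q, r:
p=0, q=0, r=0: 0
p=0, q=0, r=1: 1
p=0, q=1, r=0: 0
p=0, q=1, r=1: 1
p=1, q=0, r=0: 1
p=1, q=0, r=1: 1
p=1, q=1, r=0: 1
p=1, q=1, r=1: 1
Satisfying count = 6

6


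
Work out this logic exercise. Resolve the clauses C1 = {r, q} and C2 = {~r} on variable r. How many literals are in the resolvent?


Remove r from C1 and ~r from C2.
C1 remainder: {q}
C2 remainder: {}
Union (resolvent): {q}
Resolvent has 1 literal(s).

1


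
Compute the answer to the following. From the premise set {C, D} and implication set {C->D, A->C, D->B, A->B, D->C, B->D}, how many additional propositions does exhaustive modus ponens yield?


Initial facts: {C, D}
Apply modus ponens to closure:
  D and D->B  =>  B
Final known: {B, C, D}
New propositions: {B}
Count = 1

1


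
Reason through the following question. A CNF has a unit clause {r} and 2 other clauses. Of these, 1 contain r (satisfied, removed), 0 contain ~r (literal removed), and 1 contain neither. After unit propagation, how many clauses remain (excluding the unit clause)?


Satisfied (removed): 1
Shortened (remain): 0
Unchanged (remain): 1
Remaining = 0 + 1 = 1

1


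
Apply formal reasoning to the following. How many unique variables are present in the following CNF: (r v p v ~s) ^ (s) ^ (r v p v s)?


Identify each variable that appears in the formula.
Variables found: p, r, s
Count = 3

3


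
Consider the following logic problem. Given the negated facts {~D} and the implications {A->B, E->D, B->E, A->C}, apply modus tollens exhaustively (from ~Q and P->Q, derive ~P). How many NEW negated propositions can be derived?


Initial negated facts: {~D}
Apply modus tollens to closure:
  ~D and E->D  =>  ~E
  ~E and B->E  =>  ~B
  ~B and A->B  =>  ~A
Final negated: {~A, ~B, ~D, ~E}
New negations: {~A, ~B, ~E}
Count = 3

3


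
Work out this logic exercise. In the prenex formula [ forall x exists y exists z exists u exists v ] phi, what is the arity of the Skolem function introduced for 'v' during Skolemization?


Quantifier prefix: forall x exists y exists z exists u exists v
'v' is existentially quantified at position 5.
Universal variables preceding it: x
Skolem function arity = 1

1


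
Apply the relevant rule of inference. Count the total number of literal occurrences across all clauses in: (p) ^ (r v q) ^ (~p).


Counting literals in each clause:
Clause 1: 1 literal(s)
Clause 2: 2 literal(s)
Clause 3: 1 literal(s)
Total = 4

4


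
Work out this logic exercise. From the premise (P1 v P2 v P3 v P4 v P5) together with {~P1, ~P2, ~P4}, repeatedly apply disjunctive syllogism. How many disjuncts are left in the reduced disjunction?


Original disjuncts (5): P1, P2, P3, P4, P5
Negated (eliminate): ~P1, ~P2, ~P4
Remaining disjuncts: P3, P5
Count = 5 - 3 = 2

2


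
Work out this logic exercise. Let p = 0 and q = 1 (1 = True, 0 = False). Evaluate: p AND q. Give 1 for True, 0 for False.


p = 0, q = 1
Operation: p AND q
Evaluate: 0 AND 1 = 0

0


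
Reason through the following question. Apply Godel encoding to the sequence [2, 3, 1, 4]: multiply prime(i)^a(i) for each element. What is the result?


Encode each element as an exponent of the corresponding prime:
  2^2 = 4
  3^3 = 27
  5^1 = 5
  7^4 = 2401
Product = 4 * 27 * 5 * 2401 = 1296540

1296540


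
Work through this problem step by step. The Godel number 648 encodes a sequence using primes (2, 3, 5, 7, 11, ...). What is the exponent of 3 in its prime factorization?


Factorize 648 by dividing by 3 repeatedly.
Division steps: 3 divides 648 exactly 4 time(s).
Exponent of 3 = 4

4


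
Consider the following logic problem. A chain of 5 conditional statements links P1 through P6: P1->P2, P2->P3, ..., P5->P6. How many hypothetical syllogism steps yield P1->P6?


With 5 implications in a chain connecting 6 propositions:
P1->P2, P2->P3, ..., P5->P6
Steps needed = (number of implications) - 1 = 5 - 1 = 4

4


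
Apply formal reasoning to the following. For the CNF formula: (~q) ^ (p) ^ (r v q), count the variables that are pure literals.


Check each variable for pure literal status:
p: pure positive
q: mixed (not pure)
r: pure positive
Pure literal count = 2

2


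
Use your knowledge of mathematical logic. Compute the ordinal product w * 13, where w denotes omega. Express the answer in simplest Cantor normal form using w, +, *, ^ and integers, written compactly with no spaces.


Compute w * 13.
Ordinal * is associative and left-distributive over +, but NOT commutative; for finite n>1, n*w = w but w*n stays w*n.
w * 13 means 13 copies of w concatenated: w*13.
Result = w*13

w*13


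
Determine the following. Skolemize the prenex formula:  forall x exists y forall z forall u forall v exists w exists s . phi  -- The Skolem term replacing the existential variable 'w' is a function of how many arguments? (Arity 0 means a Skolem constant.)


Quantifier prefix: forall x exists y forall z forall u forall v exists w exists s
'w' is existentially quantified at position 6.
Universal variables preceding it: x, z, u, v
Skolem function arity = 4

4


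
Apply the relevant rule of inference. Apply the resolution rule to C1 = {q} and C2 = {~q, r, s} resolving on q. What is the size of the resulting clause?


Remove q from C1 and ~q from C2.
C1 remainder: {}
C2 remainder: {r, s}
Union (resolvent): {r, s}
Resolvent has 2 literal(s).

2


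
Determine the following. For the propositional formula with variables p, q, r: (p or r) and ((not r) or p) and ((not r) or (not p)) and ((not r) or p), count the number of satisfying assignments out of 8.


Evaluate all 8 assignments for p, q, r:
p=0, q=0, r=0: 0
p=0, q=0, r=1: 0
p=0, q=1, r=0: 0
p=0, q=1, r=1: 0
p=1, q=0, r=0: 1
p=1, q=0, r=1: 0
p=1, q=1, r=0: 1
p=1, q=1, r=1: 0
Satisfying count = 2

2


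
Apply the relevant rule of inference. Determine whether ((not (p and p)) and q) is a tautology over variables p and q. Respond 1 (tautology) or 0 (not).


Check all 4 assignments:
p=0, q=0: 0
p=0, q=1: 1
p=1, q=0: 0
p=1, q=1: 0
Satisfying count = 1/4.
Tautology iff count = 4: no.

0


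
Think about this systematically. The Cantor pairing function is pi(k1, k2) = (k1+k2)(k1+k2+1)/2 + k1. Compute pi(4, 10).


k1 + k2 = 14
(k1+k2)(k1+k2+1)/2 = 14 * 15 / 2 = 105
pi = 105 + 4 = 109

109


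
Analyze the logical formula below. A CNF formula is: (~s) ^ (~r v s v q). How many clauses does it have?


A CNF formula is a conjunction of clauses.
Clauses are separated by ^.
Counting the conjuncts: 2 clauses.

2


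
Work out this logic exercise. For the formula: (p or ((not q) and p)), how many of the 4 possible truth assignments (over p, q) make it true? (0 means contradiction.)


Check all 4 assignments:
p=0, q=0: 0
p=0, q=1: 0
p=1, q=0: 1
p=1, q=1: 1
Count of True = 2

2


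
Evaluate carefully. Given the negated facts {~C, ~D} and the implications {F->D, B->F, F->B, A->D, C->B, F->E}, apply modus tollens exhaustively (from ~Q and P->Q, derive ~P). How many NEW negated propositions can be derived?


Initial negated facts: {~C, ~D}
Apply modus tollens to closure:
  ~D and F->D  =>  ~F
  ~F and B->F  =>  ~B
  ~D and A->D  =>  ~A
Final negated: {~A, ~B, ~C, ~D, ~F}
New negations: {~A, ~B, ~F}
Count = 3

3


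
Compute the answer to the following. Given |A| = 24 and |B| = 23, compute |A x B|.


The Cartesian product A x B contains all ordered pairs (a, b).
|A x B| = |A| * |B| = 24 * 23 = 552

552


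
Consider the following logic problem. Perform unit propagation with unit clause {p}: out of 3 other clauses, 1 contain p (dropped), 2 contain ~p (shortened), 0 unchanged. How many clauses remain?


Satisfied (removed): 1
Shortened (remain): 2
Unchanged (remain): 0
Remaining = 2 + 0 = 2

2


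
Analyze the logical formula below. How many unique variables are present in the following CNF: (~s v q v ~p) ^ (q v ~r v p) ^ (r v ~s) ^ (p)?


Identify each variable that appears in the formula.
Variables found: p, q, r, s
Count = 4

4


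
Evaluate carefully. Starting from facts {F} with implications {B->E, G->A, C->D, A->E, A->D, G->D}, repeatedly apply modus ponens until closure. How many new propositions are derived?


Initial facts: {F}
Apply modus ponens to closure:
  (no implication fires)
Final known: {F}
New propositions: {(none)}
Count = 0

0


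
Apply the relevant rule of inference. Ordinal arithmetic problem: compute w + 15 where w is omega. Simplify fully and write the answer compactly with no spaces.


Compute w + 15.
Ordinal + is associative but NOT commutative; for finite n>0, n + w = w but w + n stays w+n.
w + 15 is already in normal form (a successor ordinal beyond w).
Result = w+15

w+15


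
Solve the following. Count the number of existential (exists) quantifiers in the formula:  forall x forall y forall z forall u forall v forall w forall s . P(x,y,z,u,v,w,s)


Quantifier prefix: forall x forall y forall z forall u forall v forall w forall s
Mark each quantifier type:
  U U U U U U U
Universal count = 7, Existential count = 0
Asked for existential (exists) quantifiers: 0

0


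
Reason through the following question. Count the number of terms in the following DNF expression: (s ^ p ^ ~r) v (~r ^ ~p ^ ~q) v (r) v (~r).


A DNF formula is a disjunction of terms (conjunctions).
Terms are separated by v.
Counting the disjuncts: 4 terms.

4


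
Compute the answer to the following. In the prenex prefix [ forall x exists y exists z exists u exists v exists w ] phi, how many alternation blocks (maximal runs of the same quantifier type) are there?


Quantifier-type sequence: A E E E E E  (A=forall, E=exists)
Group into maximal same-type runs:
  Ax1 | Ex5
Number of blocks = 2

2


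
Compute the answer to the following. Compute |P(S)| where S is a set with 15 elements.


The power set of a set with n elements has 2^n elements.
|P(S)| = 2^15 = 32768

32768


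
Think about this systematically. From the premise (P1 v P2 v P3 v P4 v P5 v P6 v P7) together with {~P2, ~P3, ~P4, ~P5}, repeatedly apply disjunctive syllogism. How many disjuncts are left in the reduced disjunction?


Original disjuncts (7): P1, P2, P3, P4, P5, P6, P7
Negated (eliminate): ~P2, ~P3, ~P4, ~P5
Remaining disjuncts: P1, P6, P7
Count = 7 - 4 = 3

3


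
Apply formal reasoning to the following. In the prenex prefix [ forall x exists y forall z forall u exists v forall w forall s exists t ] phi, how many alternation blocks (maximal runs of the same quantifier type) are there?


Quantifier-type sequence: A E A A E A A E  (A=forall, E=exists)
Group into maximal same-type runs:
  Ax1 | Ex1 | Ax2 | Ex1 | Ax2 | Ex1
Number of blocks = 6

6


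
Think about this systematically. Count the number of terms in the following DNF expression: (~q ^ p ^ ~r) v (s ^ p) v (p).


A DNF formula is a disjunction of terms (conjunctions).
Terms are separated by v.
Counting the disjuncts: 3 terms.

3


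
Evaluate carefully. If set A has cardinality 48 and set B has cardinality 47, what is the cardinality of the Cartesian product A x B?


The Cartesian product A x B contains all ordered pairs (a, b).
|A x B| = |A| * |B| = 48 * 47 = 2256

2256


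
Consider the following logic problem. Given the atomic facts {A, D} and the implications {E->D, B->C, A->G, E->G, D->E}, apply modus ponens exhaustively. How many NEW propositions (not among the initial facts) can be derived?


Initial facts: {A, D}
Apply modus ponens to closure:
  A and A->G  =>  G
  D and D->E  =>  E
Final known: {A, D, E, G}
New propositions: {E, G}
Count = 2

2


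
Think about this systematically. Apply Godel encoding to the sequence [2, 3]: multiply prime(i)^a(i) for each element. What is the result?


Encode each element as an exponent of the corresponding prime:
  2^2 = 4
  3^3 = 27
Product = 4 * 27 = 108

108


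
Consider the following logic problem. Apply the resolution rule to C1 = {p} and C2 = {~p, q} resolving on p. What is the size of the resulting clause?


Remove p from C1 and ~p from C2.
C1 remainder: {}
C2 remainder: {q}
Union (resolvent): {q}
Resolvent has 1 literal(s).

1


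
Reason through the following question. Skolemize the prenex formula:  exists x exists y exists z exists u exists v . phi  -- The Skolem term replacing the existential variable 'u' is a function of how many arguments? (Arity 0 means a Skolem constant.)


Quantifier prefix: exists x exists y exists z exists u exists v
'u' is existentially quantified at position 4.
No universal quantifiers precede it.
Skolem function arity = 0 (a Skolem constant)

0


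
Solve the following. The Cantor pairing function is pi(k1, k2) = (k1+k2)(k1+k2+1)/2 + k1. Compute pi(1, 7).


k1 + k2 = 8
(k1+k2)(k1+k2+1)/2 = 8 * 9 / 2 = 36
pi = 36 + 1 = 37

37


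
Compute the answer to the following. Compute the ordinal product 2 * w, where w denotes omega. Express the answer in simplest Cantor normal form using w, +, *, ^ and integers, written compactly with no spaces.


Compute 2 * w.
Ordinal * is associative and left-distributive over +, but NOT commutative; for finite n>1, n*w = w but w*n stays w*n.
For finite n>0, n * w = sup{n*k : k<w} = w. So 2 * w = w.
Result = w

w


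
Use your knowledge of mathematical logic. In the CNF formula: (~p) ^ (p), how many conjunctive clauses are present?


A CNF formula is a conjunction of clauses.
Clauses are separated by ^.
Counting the conjuncts: 2 clauses.

2


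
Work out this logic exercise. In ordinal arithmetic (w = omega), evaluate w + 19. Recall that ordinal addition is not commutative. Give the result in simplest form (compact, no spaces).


Compute w + 19.
Ordinal + is associative but NOT commutative; for finite n>0, n + w = w but w + n stays w+n.
w + 19 is already in normal form (a successor ordinal beyond w).
Result = w+19

w+19


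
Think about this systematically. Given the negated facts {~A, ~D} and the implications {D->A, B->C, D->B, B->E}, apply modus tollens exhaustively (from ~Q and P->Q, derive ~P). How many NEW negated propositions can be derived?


Initial negated facts: {~A, ~D}
Apply modus tollens to closure:
  (no implication fires)
Final negated: {~A, ~D}
New negations: {(none)}
Count = 0

0


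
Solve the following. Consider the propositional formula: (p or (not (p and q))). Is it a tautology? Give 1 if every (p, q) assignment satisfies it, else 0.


Check all 4 assignments:
p=0, q=0: 1
p=0, q=1: 1
p=1, q=0: 1
p=1, q=1: 1
Satisfying count = 4/4.
Tautology iff count = 4: yes.

1


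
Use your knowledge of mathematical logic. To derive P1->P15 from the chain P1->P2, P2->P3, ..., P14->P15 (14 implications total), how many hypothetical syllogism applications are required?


With 14 implications in a chain connecting 15 propositions:
P1->P2, P2->P3, ..., P14->P15
Steps needed = (number of implications) - 1 = 14 - 1 = 13

13


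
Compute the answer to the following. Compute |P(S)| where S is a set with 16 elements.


The power set of a set with n elements has 2^n elements.
|P(S)| = 2^16 = 65536

65536


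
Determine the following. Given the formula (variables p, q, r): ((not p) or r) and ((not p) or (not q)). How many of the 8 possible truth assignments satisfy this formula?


Evaluate all 8 assignments for p, q, r:
p=0, q=0, r=0: 1
p=0, q=0, r=1: 1
p=0, q=1, r=0: 1
p=0, q=1, r=1: 1
p=1, q=0, r=0: 0
p=1, q=0, r=1: 1
p=1, q=1, r=0: 0
p=1, q=1, r=1: 0
Satisfying count = 5

5


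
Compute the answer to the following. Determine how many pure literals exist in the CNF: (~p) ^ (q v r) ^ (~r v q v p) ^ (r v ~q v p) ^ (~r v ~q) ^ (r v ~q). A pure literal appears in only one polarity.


Check each variable for pure literal status:
p: mixed (not pure)
q: mixed (not pure)
r: mixed (not pure)
Pure literal count = 0

0


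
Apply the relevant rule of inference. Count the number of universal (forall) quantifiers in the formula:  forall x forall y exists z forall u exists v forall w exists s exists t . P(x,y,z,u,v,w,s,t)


Quantifier prefix: forall x forall y exists z forall u exists v forall w exists s exists t
Mark each quantifier type:
  U U E U E U E E
Universal count = 4, Existential count = 4
Asked for universal (forall) quantifiers: 4

4


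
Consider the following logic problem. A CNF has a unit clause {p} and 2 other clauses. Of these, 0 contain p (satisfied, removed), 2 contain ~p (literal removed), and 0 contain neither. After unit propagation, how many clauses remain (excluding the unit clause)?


Satisfied (removed): 0
Shortened (remain): 2
Unchanged (remain): 0
Remaining = 2 + 0 = 2

2


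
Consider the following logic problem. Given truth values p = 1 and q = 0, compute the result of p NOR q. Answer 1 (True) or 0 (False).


p = 1, q = 0
Operation: p NOR q
Evaluate: 1 NOR 0 = 0

0


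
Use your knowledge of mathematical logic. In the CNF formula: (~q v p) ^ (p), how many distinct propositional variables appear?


Identify each variable that appears in the formula.
Variables found: p, q
Count = 2

2


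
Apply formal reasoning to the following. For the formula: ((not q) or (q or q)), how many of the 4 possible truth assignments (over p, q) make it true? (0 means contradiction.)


Check all 4 assignments:
p=0, q=0: 1
p=0, q=1: 1
p=1, q=0: 1
p=1, q=1: 1
Count of True = 4

4


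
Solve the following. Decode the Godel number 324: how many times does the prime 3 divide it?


Factorize 324 by dividing by 3 repeatedly.
Division steps: 3 divides 324 exactly 4 time(s).
Exponent of 3 = 4

4


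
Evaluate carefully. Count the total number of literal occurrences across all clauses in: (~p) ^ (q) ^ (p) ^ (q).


Counting literals in each clause:
Clause 1: 1 literal(s)
Clause 2: 1 literal(s)
Clause 3: 1 literal(s)
Clause 4: 1 literal(s)
Total = 4

4


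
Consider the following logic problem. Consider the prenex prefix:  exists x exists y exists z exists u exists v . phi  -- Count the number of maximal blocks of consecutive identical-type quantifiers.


Quantifier-type sequence: E E E E E  (A=forall, E=exists)
Group into maximal same-type runs:
  Ex5
Number of blocks = 1

1


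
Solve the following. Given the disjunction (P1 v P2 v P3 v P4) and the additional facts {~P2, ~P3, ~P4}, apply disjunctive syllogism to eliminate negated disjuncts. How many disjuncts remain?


Original disjuncts (4): P1, P2, P3, P4
Negated (eliminate): ~P2, ~P3, ~P4
Remaining disjuncts: P1
Count = 4 - 3 = 1

1


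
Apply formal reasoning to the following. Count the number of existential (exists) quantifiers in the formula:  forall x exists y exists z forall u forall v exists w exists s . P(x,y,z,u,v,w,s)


Quantifier prefix: forall x exists y exists z forall u forall v exists w exists s
Mark each quantifier type:
  U E E U U E E
Universal count = 3, Existential count = 4
Asked for existential (exists) quantifiers: 4

4


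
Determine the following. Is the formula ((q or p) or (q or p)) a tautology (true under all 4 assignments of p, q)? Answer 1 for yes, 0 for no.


Check all 4 assignments:
p=0, q=0: 0
p=0, q=1: 1
p=1, q=0: 1
p=1, q=1: 1
Satisfying count = 3/4.
Tautology iff count = 4: no.

0


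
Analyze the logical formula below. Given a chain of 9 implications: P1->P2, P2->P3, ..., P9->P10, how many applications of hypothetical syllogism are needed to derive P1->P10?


With 9 implications in a chain connecting 10 propositions:
P1->P2, P2->P3, ..., P9->P10
Steps needed = (number of implications) - 1 = 9 - 1 = 8

8


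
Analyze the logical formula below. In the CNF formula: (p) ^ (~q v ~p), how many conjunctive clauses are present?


A CNF formula is a conjunction of clauses.
Clauses are separated by ^.
Counting the conjuncts: 2 clauses.

2


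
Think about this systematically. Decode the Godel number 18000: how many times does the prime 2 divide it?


Factorize 18000 by dividing by 2 repeatedly.
Division steps: 2 divides 18000 exactly 4 time(s).
Exponent of 2 = 4

4


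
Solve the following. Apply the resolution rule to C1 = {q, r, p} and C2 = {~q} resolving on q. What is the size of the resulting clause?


Remove q from C1 and ~q from C2.
C1 remainder: {r, p}
C2 remainder: {}
Union (resolvent): {p, r}
Resolvent has 2 literal(s).

2


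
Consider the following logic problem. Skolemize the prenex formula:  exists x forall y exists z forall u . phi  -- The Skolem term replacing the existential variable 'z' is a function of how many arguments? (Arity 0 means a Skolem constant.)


Quantifier prefix: exists x forall y exists z forall u
'z' is existentially quantified at position 3.
Universal variables preceding it: y
Skolem function arity = 1

1


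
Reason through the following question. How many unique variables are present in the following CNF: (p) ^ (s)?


Identify each variable that appears in the formula.
Variables found: p, s
Count = 2

2


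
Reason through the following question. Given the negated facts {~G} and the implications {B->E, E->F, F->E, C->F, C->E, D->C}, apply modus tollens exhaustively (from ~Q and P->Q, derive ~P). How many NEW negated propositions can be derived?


Initial negated facts: {~G}
Apply modus tollens to closure:
  (no implication fires)
Final negated: {~G}
New negations: {(none)}
Count = 0

0


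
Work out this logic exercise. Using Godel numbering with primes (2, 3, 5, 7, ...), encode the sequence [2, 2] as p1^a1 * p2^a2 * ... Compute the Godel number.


Encode each element as an exponent of the corresponding prime:
  2^2 = 4
  3^2 = 9
Product = 4 * 9 = 36

36


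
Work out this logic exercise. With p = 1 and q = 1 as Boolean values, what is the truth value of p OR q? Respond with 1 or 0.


p = 1, q = 1
Operation: p OR q
Evaluate: 1 OR 1 = 1

1


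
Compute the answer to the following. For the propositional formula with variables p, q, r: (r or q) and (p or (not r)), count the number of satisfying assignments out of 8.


Evaluate all 8 assignments for p, q, r:
p=0, q=0, r=0: 0
p=0, q=0, r=1: 0
p=0, q=1, r=0: 1
p=0, q=1, r=1: 0
p=1, q=0, r=0: 0
p=1, q=0, r=1: 1
p=1, q=1, r=0: 1
p=1, q=1, r=1: 1
Satisfying count = 4

4


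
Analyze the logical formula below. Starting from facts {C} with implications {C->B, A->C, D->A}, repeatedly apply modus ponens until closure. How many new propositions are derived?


Initial facts: {C}
Apply modus ponens to closure:
  C and C->B  =>  B
Final known: {B, C}
New propositions: {B}
Count = 1

1


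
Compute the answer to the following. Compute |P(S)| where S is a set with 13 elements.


The power set of a set with n elements has 2^n elements.
|P(S)| = 2^13 = 8192

8192


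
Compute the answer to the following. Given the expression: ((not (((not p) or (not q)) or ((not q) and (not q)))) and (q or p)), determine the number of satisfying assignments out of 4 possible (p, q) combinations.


Check all 4 assignments:
p=0, q=0: 0
p=0, q=1: 0
p=1, q=0: 0
p=1, q=1: 1
Count of True = 1

1


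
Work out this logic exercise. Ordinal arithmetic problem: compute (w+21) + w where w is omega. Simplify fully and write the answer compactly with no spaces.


Compute (w+21) + w.
Ordinal + is associative but NOT commutative; for finite n>0, n + w = w but w + n stays w+n.
(w+21) + w = w + (21+w) = w + w = w*2 (the finite tail 21 is absorbed by the right w).
Result = w*2

w*2


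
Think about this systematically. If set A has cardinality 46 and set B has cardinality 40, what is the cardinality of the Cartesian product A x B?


The Cartesian product A x B contains all ordered pairs (a, b).
|A x B| = |A| * |B| = 46 * 40 = 1840

1840


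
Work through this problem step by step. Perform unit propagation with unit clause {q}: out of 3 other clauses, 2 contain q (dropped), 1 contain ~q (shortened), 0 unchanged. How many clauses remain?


Satisfied (removed): 2
Shortened (remain): 1
Unchanged (remain): 0
Remaining = 1 + 0 = 1

1


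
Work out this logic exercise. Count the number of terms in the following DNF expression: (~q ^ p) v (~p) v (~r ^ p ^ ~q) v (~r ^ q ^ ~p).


A DNF formula is a disjunction of terms (conjunctions).
Terms are separated by v.
Counting the disjuncts: 4 terms.

4


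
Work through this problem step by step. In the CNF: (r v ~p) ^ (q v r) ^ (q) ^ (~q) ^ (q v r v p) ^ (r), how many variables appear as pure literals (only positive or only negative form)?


Check each variable for pure literal status:
p: mixed (not pure)
q: mixed (not pure)
r: pure positive
Pure literal count = 1

1


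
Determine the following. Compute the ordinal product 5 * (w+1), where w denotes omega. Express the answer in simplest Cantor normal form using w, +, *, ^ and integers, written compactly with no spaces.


Compute 5 * (w+1).
Ordinal * is associative and left-distributive over +, but NOT commutative; for finite n>1, n*w = w but w*n stays w*n.
By left-distributivity: 5 * (w+1) = 5*w + 5*1 = w + 5 = w+5.
Result = w+5

w+5


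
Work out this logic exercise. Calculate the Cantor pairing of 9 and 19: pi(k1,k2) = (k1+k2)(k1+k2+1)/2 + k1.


k1 + k2 = 28
(k1+k2)(k1+k2+1)/2 = 28 * 29 / 2 = 406
pi = 406 + 9 = 415

415


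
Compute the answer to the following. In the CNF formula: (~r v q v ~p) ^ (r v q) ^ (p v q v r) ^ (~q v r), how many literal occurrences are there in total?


Counting literals in each clause:
Clause 1: 3 literal(s)
Clause 2: 2 literal(s)
Clause 3: 3 literal(s)
Clause 4: 2 literal(s)
Total = 10

10


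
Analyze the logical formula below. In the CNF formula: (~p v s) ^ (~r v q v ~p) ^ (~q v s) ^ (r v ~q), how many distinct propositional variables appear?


Identify each variable that appears in the formula.
Variables found: p, q, r, s
Count = 4

4


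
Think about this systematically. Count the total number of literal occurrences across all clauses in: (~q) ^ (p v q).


Counting literals in each clause:
Clause 1: 1 literal(s)
Clause 2: 2 literal(s)
Total = 3

3


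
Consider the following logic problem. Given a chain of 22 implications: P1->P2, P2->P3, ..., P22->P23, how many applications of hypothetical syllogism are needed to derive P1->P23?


With 22 implications in a chain connecting 23 propositions:
P1->P2, P2->P3, ..., P22->P23
Steps needed = (number of implications) - 1 = 22 - 1 = 21

21


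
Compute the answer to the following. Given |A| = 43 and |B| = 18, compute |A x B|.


The Cartesian product A x B contains all ordered pairs (a, b).
|A x B| = |A| * |B| = 43 * 18 = 774

774


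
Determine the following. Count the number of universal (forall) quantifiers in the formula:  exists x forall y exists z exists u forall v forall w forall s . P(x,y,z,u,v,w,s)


Quantifier prefix: exists x forall y exists z exists u forall v forall w forall s
Mark each quantifier type:
  E U E E U U U
Universal count = 4, Existential count = 3
Asked for universal (forall) quantifiers: 4

4


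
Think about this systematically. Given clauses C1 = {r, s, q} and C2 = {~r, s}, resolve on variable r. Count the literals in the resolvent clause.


Remove r from C1 and ~r from C2.
C1 remainder: {s, q}
C2 remainder: {s}
Union (resolvent): {q, s}
Resolvent has 2 literal(s).

2


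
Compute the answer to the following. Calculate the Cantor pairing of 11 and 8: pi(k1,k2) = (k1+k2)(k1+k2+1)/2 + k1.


k1 + k2 = 19
(k1+k2)(k1+k2+1)/2 = 19 * 20 / 2 = 190
pi = 190 + 11 = 201

201


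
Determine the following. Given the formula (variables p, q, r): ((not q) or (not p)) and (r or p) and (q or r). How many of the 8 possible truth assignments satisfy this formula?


Evaluate all 8 assignments for p, q, r:
p=0, q=0, r=0: 0
p=0, q=0, r=1: 1
p=0, q=1, r=0: 0
p=0, q=1, r=1: 1
p=1, q=0, r=0: 0
p=1, q=0, r=1: 1
p=1, q=1, r=0: 0
p=1, q=1, r=1: 0
Satisfying count = 3

3


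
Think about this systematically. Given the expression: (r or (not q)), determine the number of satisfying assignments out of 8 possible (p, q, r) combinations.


Check all 8 assignments:
p=0, q=0, r=0: 1
p=0, q=0, r=1: 1
p=0, q=1, r=0: 0
p=0, q=1, r=1: 1
p=1, q=0, r=0: 1
p=1, q=0, r=1: 1
p=1, q=1, r=0: 0
p=1, q=1, r=1: 1
Count of True = 6

6


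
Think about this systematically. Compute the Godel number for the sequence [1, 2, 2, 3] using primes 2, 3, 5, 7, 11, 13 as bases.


Encode each element as an exponent of the corresponding prime:
  2^1 = 2
  3^2 = 9
  5^2 = 25
  7^3 = 343
Product = 2 * 9 * 25 * 343 = 154350

154350


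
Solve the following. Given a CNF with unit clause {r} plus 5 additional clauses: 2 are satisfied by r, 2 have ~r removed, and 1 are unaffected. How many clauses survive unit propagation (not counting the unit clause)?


Satisfied (removed): 2
Shortened (remain): 2
Unchanged (remain): 1
Remaining = 2 + 1 = 3

3


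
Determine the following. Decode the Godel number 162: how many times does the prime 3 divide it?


Factorize 162 by dividing by 3 repeatedly.
Division steps: 3 divides 162 exactly 4 time(s).
Exponent of 3 = 4

4


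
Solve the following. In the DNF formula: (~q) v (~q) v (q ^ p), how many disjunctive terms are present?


A DNF formula is a disjunction of terms (conjunctions).
Terms are separated by v.
Counting the disjuncts: 3 terms.

3


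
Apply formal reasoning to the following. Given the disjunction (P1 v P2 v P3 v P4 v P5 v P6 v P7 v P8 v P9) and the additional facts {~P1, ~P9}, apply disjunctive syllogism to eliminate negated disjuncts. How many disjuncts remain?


Original disjuncts (9): P1, P2, P3, P4, P5, P6, P7, P8, P9
Negated (eliminate): ~P1, ~P9
Remaining disjuncts: P2, P3, P4, P5, P6, P7, P8
Count = 9 - 2 = 7

7


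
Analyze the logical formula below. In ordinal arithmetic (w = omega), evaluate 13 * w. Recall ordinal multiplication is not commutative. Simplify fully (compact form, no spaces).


Compute 13 * w.
Ordinal * is associative and left-distributive over +, but NOT commutative; for finite n>1, n*w = w but w*n stays w*n.
For finite n>0, n * w = sup{n*k : k<w} = w. So 13 * w = w.
Result = w

w


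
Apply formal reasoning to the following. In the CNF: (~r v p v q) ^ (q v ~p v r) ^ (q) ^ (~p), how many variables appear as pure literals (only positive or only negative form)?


Check each variable for pure literal status:
p: mixed (not pure)
q: pure positive
r: mixed (not pure)
Pure literal count = 1

1


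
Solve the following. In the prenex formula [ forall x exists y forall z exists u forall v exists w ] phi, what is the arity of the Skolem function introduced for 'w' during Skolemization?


Quantifier prefix: forall x exists y forall z exists u forall v exists w
'w' is existentially quantified at position 6.
Universal variables preceding it: x, z, v
Skolem function arity = 3

3


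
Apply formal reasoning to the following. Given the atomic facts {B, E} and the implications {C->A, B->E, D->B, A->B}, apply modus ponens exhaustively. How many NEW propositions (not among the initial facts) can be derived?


Initial facts: {B, E}
Apply modus ponens to closure:
  (no implication fires)
Final known: {B, E}
New propositions: {(none)}
Count = 0

0


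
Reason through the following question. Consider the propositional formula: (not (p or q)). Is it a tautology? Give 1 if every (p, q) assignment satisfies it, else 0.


Check all 4 assignments:
p=0, q=0: 1
p=0, q=1: 0
p=1, q=0: 0
p=1, q=1: 0
Satisfying count = 1/4.
Tautology iff count = 4: no.

0


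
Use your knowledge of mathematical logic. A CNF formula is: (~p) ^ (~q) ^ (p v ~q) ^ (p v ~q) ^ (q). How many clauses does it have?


A CNF formula is a conjunction of clauses.
Clauses are separated by ^.
Counting the conjuncts: 5 clauses.

5


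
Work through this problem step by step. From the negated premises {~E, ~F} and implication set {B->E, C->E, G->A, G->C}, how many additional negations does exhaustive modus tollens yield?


Initial negated facts: {~E, ~F}
Apply modus tollens to closure:
  ~E and B->E  =>  ~B
  ~E and C->E  =>  ~C
  ~C and G->C  =>  ~G
Final negated: {~B, ~C, ~E, ~F, ~G}
New negations: {~B, ~C, ~G}
Count = 3

3


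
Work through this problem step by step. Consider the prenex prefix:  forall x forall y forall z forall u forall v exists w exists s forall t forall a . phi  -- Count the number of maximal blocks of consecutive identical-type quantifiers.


Quantifier-type sequence: A A A A A E E A A  (A=forall, E=exists)
Group into maximal same-type runs:
  Ax5 | Ex2 | Ax2
Number of blocks = 3

3


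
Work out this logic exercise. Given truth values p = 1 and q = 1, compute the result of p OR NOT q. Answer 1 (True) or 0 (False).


p = 1, q = 1
Operation: p OR NOT q
Evaluate: 1 OR NOT 1 = 1

1


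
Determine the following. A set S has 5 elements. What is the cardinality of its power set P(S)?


The power set of a set with n elements has 2^n elements.
|P(S)| = 2^5 = 32

32


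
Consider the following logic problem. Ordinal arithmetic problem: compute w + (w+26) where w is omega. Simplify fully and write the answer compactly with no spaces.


Compute w + (w+26).
Ordinal + is associative but NOT commutative; for finite n>0, n + w = w but w + n stays w+n.
w + (w+26) = (w+w) + 26 = w*2+26.
Result = w*2+26

w*2+26


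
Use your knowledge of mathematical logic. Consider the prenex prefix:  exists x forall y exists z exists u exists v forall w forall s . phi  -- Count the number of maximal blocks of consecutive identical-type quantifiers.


Quantifier-type sequence: E A E E E A A  (A=forall, E=exists)
Group into maximal same-type runs:
  Ex1 | Ax1 | Ex3 | Ax2
Number of blocks = 4

4


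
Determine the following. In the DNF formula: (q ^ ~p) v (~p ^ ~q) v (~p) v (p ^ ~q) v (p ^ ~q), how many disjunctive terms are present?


A DNF formula is a disjunction of terms (conjunctions).
Terms are separated by v.
Counting the disjuncts: 5 terms.

5


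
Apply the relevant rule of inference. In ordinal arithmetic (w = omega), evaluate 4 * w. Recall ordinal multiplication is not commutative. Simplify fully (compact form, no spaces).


Compute 4 * w.
Ordinal * is associative and left-distributive over +, but NOT commutative; for finite n>1, n*w = w but w*n stays w*n.
For finite n>0, n * w = sup{n*k : k<w} = w. So 4 * w = w.
Result = w

w


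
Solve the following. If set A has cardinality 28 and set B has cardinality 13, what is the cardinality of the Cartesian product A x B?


The Cartesian product A x B contains all ordered pairs (a, b).
|A x B| = |A| * |B| = 28 * 13 = 364

364


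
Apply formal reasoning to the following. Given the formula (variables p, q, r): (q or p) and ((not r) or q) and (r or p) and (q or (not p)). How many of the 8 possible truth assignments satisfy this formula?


Evaluate all 8 assignments for p, q, r:
p=0, q=0, r=0: 0
p=0, q=0, r=1: 0
p=0, q=1, r=0: 0
p=0, q=1, r=1: 1
p=1, q=0, r=0: 0
p=1, q=0, r=1: 0
p=1, q=1, r=0: 1
p=1, q=1, r=1: 1
Satisfying count = 3

3


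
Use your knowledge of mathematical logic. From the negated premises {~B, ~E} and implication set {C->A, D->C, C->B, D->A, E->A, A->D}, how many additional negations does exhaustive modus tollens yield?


Initial negated facts: {~B, ~E}
Apply modus tollens to closure:
  ~B and C->B  =>  ~C
  ~C and D->C  =>  ~D
  ~D and A->D  =>  ~A
Final negated: {~A, ~B, ~C, ~D, ~E}
New negations: {~A, ~C, ~D}
Count = 3

3


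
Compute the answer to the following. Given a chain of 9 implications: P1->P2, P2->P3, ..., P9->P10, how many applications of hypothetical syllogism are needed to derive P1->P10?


With 9 implications in a chain connecting 10 propositions:
P1->P2, P2->P3, ..., P9->P10
Steps needed = (number of implications) - 1 = 9 - 1 = 8

8


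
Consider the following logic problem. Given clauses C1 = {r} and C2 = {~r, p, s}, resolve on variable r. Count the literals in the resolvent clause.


Remove r from C1 and ~r from C2.
C1 remainder: {}
C2 remainder: {p, s}
Union (resolvent): {p, s}
Resolvent has 2 literal(s).

2


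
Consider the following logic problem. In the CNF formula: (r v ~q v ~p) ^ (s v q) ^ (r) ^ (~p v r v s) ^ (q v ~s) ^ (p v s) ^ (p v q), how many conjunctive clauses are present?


A CNF formula is a conjunction of clauses.
Clauses are separated by ^.
Counting the conjuncts: 7 clauses.

7


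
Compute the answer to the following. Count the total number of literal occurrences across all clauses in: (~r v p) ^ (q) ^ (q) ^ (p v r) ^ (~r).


Counting literals in each clause:
Clause 1: 2 literal(s)
Clause 2: 1 literal(s)
Clause 3: 1 literal(s)
Clause 4: 2 literal(s)
Clause 5: 1 literal(s)
Total = 7

7


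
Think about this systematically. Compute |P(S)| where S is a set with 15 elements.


The power set of a set with n elements has 2^n elements.
|P(S)| = 2^15 = 32768

32768


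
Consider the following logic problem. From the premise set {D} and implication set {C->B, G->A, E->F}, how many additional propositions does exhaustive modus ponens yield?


Initial facts: {D}
Apply modus ponens to closure:
  (no implication fires)
Final known: {D}
New propositions: {(none)}
Count = 0

0


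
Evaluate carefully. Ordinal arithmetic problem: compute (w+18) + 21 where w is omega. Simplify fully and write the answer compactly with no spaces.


Compute (w+18) + 21.
Ordinal + is associative but NOT commutative; for finite n>0, n + w = w but w + n stays w+n.
By associativity: (w+18) + 21 = w + (18+21) = w+39.
Result = w+39

w+39
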